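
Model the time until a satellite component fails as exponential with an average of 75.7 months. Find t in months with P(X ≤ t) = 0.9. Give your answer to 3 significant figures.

174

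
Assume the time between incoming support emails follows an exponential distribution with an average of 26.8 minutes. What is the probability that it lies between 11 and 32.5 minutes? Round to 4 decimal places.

0.3660

The rate is λ = 1/26.8 = 0.0373134 per minute.
P(11 < X < 32.5) = e^(−λ·11) − e^(−λ·32.5) = 0.66335 − 0.29740 ≈ 0.3660.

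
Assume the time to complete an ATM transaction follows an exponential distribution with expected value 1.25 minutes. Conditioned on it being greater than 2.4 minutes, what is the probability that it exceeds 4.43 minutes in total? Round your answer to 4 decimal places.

0.1971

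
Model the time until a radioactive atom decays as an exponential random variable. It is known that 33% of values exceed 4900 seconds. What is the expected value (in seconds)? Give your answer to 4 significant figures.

4420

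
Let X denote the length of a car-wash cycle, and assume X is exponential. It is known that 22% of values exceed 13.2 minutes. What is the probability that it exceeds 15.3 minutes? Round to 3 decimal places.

0.173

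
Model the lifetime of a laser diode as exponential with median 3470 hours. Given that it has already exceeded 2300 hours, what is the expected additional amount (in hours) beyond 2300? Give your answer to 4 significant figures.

5006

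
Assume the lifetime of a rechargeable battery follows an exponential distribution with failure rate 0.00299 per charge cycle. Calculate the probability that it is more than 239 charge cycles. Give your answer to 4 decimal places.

0.4894

P(X > 239) = e^(−λ·239) = e^(−0.71461) ≈ 0.4894.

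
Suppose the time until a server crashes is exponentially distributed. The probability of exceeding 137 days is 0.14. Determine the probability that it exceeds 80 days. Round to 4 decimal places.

0.3172

e^(−λ·137) = 0.14 ⇒ λ = −ln(0.14)/137 = 0.0143512.
P(X > 80) = e^(−0.0143512·80) = e^(−1.1481) ≈ 0.3172.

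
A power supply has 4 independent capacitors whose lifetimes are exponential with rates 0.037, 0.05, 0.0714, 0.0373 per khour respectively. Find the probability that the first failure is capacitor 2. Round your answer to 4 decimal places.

The time to first failure is exponential with rate Σλ = 0.037 + 0.05 + 0.0714 + 0.0373 = 0.1957.
P(capacitor 2 first) = λ_2/Σλ = 0.05/0.1957 ≈ 0.2555.

0.2555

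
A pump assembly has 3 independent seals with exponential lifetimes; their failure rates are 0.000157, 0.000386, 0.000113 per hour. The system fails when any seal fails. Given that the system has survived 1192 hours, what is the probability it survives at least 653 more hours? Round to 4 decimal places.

0.6516

Time to first failure ~ Exp(Σλ) with Σλ = 0.000656.
By memorylessness, P(T > 1192+653 | T > 1192) = P(T > 653) = e^(−0.000656·653) ≈ 0.6516.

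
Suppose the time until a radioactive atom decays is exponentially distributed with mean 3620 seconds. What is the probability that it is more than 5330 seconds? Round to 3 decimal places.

0.229

The rate is λ = 1/3620 = 0.000276243 per second.
P(X > 5330) = e^(−λ·5330) = e^(−1.4724) ≈ 0.229.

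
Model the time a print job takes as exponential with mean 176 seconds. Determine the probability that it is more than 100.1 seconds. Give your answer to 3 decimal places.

0.566

The rate is λ = 1/176 = 0.00568182 per second.
P(X > 100.1) = e^(−λ·100.1) = e^(−0.56875) ≈ 0.566.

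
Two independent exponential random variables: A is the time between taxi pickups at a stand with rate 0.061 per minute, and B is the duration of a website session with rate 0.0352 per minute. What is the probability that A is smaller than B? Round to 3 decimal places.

0.634

λ_1 = 0.061, λ_2 = 0.0352.
For independent exponentials, P(A < B) = λ_1/(λ_1+λ_2) = 0.061/0.0962 ≈ 0.634.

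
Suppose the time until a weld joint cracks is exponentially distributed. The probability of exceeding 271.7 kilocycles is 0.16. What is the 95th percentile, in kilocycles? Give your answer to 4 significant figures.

444.1

e^(−λ·271.7) = 0.16 ⇒ λ = −ln(0.16)/271.7 = 0.00674487.
95th percentile: 1 − e^(−λt) = 0.95, t = −ln(0.05)/λ = 444.15 kilocycles.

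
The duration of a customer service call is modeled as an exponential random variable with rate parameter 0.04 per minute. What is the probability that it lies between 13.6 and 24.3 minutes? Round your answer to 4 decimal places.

P(13.6 < X < 24.3) = e^(−λ·13.6) − e^(−λ·24.3) = 0.58042 − 0.37833 ≈ 0.2021.

0.2021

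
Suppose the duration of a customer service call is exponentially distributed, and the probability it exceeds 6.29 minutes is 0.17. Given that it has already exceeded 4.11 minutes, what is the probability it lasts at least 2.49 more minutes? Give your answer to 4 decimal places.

0.4959

From e^(−λ·6.29) = 0.17, λ = −ln(0.17)/6.29 = 0.28171.
Memoryless: P(X > 4.11+2.49 | X > 4.11) = P(X > 2.49) = e^(−0.28171·2.49) ≈ 0.4959.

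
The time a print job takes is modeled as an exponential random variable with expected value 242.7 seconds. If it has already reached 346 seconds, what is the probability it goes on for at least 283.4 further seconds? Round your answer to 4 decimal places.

0.3111

The rate is λ = 1/242.7 = 0.00412031 per second.
By the memoryless property, P(X > 346+283.4 | X > 346) = P(X > 283.4).
P(X > 283.4) = e^(−1.1677) ≈ 0.3111.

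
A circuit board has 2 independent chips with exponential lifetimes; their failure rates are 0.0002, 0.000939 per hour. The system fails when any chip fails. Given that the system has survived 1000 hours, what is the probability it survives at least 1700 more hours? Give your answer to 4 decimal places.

0.1442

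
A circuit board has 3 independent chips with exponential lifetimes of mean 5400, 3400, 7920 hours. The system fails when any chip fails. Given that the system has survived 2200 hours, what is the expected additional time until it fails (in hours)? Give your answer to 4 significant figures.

First-failure rate Σλ = 1/5400 + 1/3400 + 1/7920 = 0.000605565.
By memorylessness the expected residual is 1/Σλ = 1651.35 hours, regardless of the 2200 already elapsed.

1651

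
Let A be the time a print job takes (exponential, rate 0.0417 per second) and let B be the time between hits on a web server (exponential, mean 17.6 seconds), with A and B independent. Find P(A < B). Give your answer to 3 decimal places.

λ_1 = 0.0417, λ_2 = 1/17.6 = 0.0568182.
For independent exponentials, P(A < B) = λ_1/(λ_1+λ_2) = 0.0417/0.0985182 ≈ 0.423.

0.423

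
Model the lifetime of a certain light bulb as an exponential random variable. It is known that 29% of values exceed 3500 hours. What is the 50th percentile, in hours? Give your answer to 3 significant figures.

1960

e^(−λ·3500) = 0.29 ⇒ λ = −ln(0.29)/3500 = 0.000353678.
50th percentile: 1 − e^(−λt) = 0.5, t = −ln(0.5)/λ = 1959.82 hours.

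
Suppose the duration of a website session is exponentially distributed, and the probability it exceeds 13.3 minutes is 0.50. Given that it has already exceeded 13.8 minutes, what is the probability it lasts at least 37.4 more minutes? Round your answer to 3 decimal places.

0.142

From e^(−λ·13.3) = 0.50, λ = −ln(0.50)/13.3 = 0.0521163.
Memoryless: P(X > 13.8+37.4 | X > 13.8) = P(X > 37.4) = e^(−0.0521163·37.4) ≈ 0.142.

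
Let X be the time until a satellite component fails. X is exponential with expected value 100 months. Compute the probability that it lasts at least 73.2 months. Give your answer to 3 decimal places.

The rate is λ = 1/100 = 0.01 per month.
P(X > 73.2) = e^(−λ·73.2) = e^(−0.732) ≈ 0.481.

0.481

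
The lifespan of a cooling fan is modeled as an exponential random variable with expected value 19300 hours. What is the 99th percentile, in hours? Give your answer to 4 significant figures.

The rate is λ = 1/19300 = 0.0000518135 per hour.
Set 1 − e^(−λt) = 0.99, so t = −ln(0.01)/λ = 4.6052/0.0000518135 ≈ 88879.8 hours.

88880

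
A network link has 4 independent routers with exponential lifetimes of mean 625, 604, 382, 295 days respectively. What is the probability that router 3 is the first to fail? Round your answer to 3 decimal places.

0.283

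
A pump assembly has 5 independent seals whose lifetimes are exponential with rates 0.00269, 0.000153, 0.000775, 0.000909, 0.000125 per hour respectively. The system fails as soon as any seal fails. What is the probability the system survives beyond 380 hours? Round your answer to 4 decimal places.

The time to first failure is exponential with rate Σλ = 0.00269 + 0.000153 + 0.000775 + 0.000909 + 0.000125 = 0.004652.
P(min > 380) = e^(−0.004652·380) = e^(−1.7678) ≈ 0.1707.

0.1707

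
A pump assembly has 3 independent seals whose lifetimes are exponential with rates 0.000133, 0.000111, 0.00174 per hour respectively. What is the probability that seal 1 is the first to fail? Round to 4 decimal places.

0.0670

The time to first failure is exponential with rate Σλ = 0.000133 + 0.000111 + 0.00174 = 0.001984.
P(seal 1 first) = λ_1/Σλ = 0.000133/0.001984 ≈ 0.0670.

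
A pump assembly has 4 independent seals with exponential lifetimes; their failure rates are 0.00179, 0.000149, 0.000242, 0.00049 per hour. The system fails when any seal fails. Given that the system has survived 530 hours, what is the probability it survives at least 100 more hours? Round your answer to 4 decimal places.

0.7656

Time to first failure ~ Exp(Σλ) with Σλ = 0.002671.
By memorylessness, P(T > 530+100 | T > 530) = P(T > 100) = e^(−0.002671·100) ≈ 0.7656.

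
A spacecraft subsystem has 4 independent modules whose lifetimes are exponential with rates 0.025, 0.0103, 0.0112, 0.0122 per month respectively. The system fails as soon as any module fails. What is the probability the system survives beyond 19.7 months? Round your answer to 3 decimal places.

The time to first failure is exponential with rate Σλ = 0.025 + 0.0103 + 0.0112 + 0.0122 = 0.0587.
P(min > 19.7) = e^(−0.0587·19.7) = e^(−1.1564) ≈ 0.315.

0.315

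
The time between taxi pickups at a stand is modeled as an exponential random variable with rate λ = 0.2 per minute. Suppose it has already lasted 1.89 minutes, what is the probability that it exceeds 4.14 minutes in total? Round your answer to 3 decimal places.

0.638

P(X > s+t | X > s) = e^(−λ(s+t))/e^(−λs) = e^(−λt), independent of s = 1.89.
P(X > 2.25) = e^(−0.45) ≈ 0.638.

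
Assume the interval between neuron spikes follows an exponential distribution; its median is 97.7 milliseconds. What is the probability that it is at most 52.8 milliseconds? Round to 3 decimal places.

0.312

For an exponential, median = ln(2)/λ, so λ = ln 2 / 97.7 = 0.00709465 per millisecond.
P(X ≤ 52.8) = 1 − e^(−λ·52.8) = 1 − e^(−0.3746) ≈ 0.312.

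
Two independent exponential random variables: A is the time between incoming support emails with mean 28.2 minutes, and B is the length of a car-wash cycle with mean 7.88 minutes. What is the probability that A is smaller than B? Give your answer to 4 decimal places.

λ_1 = 1/28.2 = 0.035461, λ_2 = 1/7.88 = 0.126904.
For independent exponentials, P(A < B) = λ_1/(λ_1+λ_2) = 0.035461/0.162365 ≈ 0.2184.

0.2184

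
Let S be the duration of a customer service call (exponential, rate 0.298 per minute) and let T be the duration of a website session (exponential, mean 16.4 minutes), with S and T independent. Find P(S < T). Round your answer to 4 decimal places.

λ_1 = 0.298, λ_2 = 1/16.4 = 0.0609756.
For independent exponentials, P(S < T) = λ_1/(λ_1+λ_2) = 0.298/0.358976 ≈ 0.8301.

0.8301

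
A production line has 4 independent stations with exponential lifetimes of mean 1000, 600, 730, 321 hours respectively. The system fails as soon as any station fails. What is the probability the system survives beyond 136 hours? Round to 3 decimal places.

The first failure time is exponential with rate Σλ_i = 1/1000 + 1/600 + 1/730 + 1/321 = 0.00715179 per hour.
P(min > 136) = e^(−0.00715179·136) = e^(−0.97264) ≈ 0.378.

0.378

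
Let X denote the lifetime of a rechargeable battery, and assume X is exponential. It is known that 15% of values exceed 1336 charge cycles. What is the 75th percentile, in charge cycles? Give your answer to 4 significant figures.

976.3

e^(−λ·1336) = 0.15 ⇒ λ = −ln(0.15)/1336 = 0.00142.
75th percentile: 1 − e^(−λt) = 0.75, t = −ln(0.25)/λ = 976.264 charge cycles.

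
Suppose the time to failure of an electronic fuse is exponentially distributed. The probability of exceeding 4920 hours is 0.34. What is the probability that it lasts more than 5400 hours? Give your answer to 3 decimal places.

e^(−λ·4920) = 0.34 ⇒ λ = −ln(0.34)/4920 = 0.00021927.
P(X > 5400) = e^(−0.00021927·5400) = e^(−1.1841) ≈ 0.306.

0.306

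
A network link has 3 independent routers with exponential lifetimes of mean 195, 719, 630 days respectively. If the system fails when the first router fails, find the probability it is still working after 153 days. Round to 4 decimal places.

0.2893

The first failure time is exponential with rate Σλ_i = 1/195 + 1/719 + 1/630 = 0.00810633 per day.
P(min > 153) = e^(−0.00810633·153) = e^(−1.2403) ≈ 0.2893.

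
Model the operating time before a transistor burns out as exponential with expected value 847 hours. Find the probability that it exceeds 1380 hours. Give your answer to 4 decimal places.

The rate is λ = 1/847 = 0.00118064 per hour.
P(X > 1380) = e^(−λ·1380) = e^(−1.6293) ≈ 0.1961.

0.1961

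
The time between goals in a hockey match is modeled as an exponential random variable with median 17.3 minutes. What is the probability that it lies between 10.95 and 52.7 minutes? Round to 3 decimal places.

0.524

For an exponential, median = ln(2)/λ, so λ = ln 2 / 17.3 = 0.0400663 per minute.
P(10.95 < X < 52.7) = e^(−λ·10.95) − e^(−λ·52.7) = 0.64486 − 0.12106 ≈ 0.524.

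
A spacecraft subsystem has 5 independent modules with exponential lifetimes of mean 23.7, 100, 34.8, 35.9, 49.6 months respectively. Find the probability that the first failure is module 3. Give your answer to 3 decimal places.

Rates: λ_i = 1/mean_i → 0.0421941, 0.01, 0.0287356, 0.0278552, 0.0201613; Σλ = 0.128946.
P(module 3 first) = λ_3/Σλ = 0.0287356/0.128946 ≈ 0.223.

0.223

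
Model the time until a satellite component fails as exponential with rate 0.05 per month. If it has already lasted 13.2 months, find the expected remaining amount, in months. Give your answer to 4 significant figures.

By memorylessness, the remaining amount past any threshold is again Exp(λ) with mean 1/λ = 20 months.

20.00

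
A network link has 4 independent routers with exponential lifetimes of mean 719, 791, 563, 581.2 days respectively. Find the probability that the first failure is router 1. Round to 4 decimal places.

Rates: λ_i = 1/mean_i → 0.00139082, 0.00126422, 0.0017762, 0.00172058; Σλ = 0.00615182.
P(router 1 first) = λ_1/Σλ = 0.00139082/0.00615182 ≈ 0.2261.

0.2261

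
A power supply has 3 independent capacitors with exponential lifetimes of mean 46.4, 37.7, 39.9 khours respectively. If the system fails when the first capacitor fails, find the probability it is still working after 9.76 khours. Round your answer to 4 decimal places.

The first failure time is exponential with rate Σλ_i = 1/46.4 + 1/37.7 + 1/39.9 = 0.0731396 per khour.
P(min > 9.76) = e^(−0.0731396·9.76) = e^(−0.71384) ≈ 0.4898.

0.4898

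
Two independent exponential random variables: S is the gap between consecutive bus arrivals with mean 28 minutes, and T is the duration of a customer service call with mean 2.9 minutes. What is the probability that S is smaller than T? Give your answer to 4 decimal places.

λ_1 = 1/28 = 0.0357143, λ_2 = 1/2.9 = 0.344828.
For independent exponentials, P(S < T) = λ_1/(λ_1+λ_2) = 0.0357143/0.380542 ≈ 0.0939.

0.0939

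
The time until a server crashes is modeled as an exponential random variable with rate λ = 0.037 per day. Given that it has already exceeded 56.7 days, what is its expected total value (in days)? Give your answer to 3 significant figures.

By memorylessness, E[X | X > 56.7] = 56.7 + 1/λ = 56.7 + 27.027 = 83.727 days.

83.7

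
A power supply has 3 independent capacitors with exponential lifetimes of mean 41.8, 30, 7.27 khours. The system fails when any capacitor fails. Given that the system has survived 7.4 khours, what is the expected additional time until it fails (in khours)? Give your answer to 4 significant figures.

First-failure rate Σλ = 1/41.8 + 1/30 + 1/7.27 = 0.194808.
By memorylessness the expected residual is 1/Σλ = 5.13325 khours, regardless of the 7.4 already elapsed.

5.133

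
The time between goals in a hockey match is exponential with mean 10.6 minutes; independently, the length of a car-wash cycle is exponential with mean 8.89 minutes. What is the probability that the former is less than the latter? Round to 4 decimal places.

0.4561

λ_1 = 1/10.6 = 0.0943396, λ_2 = 1/8.89 = 0.112486.
For independent exponentials, P(the former < the latter) = λ_1/(λ_1+λ_2) = 0.0943396/0.206826 ≈ 0.4561.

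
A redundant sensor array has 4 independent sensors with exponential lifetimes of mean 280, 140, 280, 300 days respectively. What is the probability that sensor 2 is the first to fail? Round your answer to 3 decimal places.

0.405

Rates: λ_i = 1/mean_i → 0.00357143, 0.00714286, 0.00357143, 0.00333333; Σλ = 0.017619.
P(sensor 2 first) = λ_2/Σλ = 0.00714286/0.017619 ≈ 0.405.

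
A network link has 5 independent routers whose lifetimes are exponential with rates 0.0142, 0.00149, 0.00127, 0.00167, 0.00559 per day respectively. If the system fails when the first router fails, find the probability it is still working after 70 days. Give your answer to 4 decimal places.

0.1835

The time to first failure is exponential with rate Σλ = 0.0142 + 0.00149 + 0.00127 + 0.00167 + 0.00559 = 0.02422.
P(min > 70) = e^(−0.02422·70) = e^(−1.6954) ≈ 0.1835.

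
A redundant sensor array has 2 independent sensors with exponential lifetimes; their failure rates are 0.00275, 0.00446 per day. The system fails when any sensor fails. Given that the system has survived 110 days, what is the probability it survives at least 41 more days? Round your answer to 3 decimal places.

0.744

Time to first failure ~ Exp(Σλ) with Σλ = 0.00721.
By memorylessness, P(T > 110+41 | T > 110) = P(T > 41) = e^(−0.00721·41) ≈ 0.744.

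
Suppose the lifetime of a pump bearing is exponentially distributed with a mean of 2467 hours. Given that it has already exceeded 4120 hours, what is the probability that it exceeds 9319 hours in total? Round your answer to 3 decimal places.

0.122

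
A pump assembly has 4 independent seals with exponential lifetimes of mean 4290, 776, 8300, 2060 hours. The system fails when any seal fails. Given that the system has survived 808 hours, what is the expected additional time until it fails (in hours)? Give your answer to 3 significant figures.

470

First-failure rate Σλ = 1/4290 + 1/776 + 1/8300 + 1/2060 = 0.00212768.
By memorylessness the expected residual is 1/Σλ = 469.996 hours, regardless of the 808 already elapsed.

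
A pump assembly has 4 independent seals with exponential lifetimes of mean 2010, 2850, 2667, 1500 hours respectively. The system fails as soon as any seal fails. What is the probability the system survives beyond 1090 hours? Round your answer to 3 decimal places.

0.127

The first failure time is exponential with rate Σλ_i = 1/2010 + 1/2850 + 1/2667 + 1/1500 = 0.00189001 per hour.
P(min > 1090) = e^(−0.00189001·1090) = e^(−2.0601) ≈ 0.127.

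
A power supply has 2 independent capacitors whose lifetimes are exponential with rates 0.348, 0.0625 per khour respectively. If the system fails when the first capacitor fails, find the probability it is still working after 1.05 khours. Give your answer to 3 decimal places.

0.650

The time to first failure is exponential with rate Σλ = 0.348 + 0.0625 = 0.4105.
P(min > 1.05) = e^(−0.4105·1.05) = e^(−0.43102) ≈ 0.650.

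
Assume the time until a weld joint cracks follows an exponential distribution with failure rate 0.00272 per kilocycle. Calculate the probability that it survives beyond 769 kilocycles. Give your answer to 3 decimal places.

0.123

P(X > 769) = e^(−λ·769) = e^(−2.0917) ≈ 0.123.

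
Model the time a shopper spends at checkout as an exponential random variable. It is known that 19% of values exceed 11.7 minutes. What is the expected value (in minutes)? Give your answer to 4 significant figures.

e^(−λ·11.7) = 0.19 ⇒ λ = −ln(0.19)/11.7 = 0.141943.
Mean = 1/λ = 7.04509 minutes.

7.045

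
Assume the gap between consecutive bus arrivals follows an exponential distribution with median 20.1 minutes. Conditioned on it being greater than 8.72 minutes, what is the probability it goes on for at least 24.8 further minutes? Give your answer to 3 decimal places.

For an exponential, median = ln(2)/λ, so λ = ln 2 / 20.1 = 0.0344849 per minute.
P(X > s+t | X > s) = e^(−λ(s+t))/e^(−λs) = e^(−λt), independent of s = 8.72.
P(X > 24.8) = e^(−0.85523) ≈ 0.425.

0.425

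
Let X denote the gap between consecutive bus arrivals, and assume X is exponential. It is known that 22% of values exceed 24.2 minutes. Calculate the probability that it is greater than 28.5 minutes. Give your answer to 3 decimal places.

e^(−λ·24.2) = 0.22 ⇒ λ = −ln(0.22)/24.2 = 0.0625673.
P(X > 28.5) = e^(−0.0625673·28.5) = e^(−1.7832) ≈ 0.168.

0.168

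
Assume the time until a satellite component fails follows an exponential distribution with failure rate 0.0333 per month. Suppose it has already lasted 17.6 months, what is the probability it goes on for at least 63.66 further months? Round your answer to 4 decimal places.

0.1200

The exponential is memoryless, so the remaining time is again Exp(λ): the condition X > 17.6 is irrelevant.
P(X > 63.66) = e^(−2.1199) ≈ 0.1200.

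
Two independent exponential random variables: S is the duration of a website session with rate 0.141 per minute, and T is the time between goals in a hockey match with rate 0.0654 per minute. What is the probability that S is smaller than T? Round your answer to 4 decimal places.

λ_1 = 0.141, λ_2 = 0.0654.
For independent exponentials, P(S < T) = λ_1/(λ_1+λ_2) = 0.141/0.2064 ≈ 0.6831.

0.6831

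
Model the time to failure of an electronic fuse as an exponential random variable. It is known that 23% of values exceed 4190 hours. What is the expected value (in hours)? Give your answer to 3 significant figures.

2850

e^(−λ·4190) = 0.23 ⇒ λ = −ln(0.23)/4190 = 0.000350758.
Mean = 1/λ = 2850.97 hours.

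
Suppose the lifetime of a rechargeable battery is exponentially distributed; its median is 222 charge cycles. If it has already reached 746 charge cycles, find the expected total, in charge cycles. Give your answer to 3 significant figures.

1070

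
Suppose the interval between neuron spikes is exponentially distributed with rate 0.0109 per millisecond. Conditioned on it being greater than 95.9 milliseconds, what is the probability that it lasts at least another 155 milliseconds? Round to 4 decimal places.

P(X > s+t | X > s) = e^(−λ(s+t))/e^(−λs) = e^(−λt), independent of s = 95.9.
P(X > 155) = e^(−1.6895) ≈ 0.1846.

0.1846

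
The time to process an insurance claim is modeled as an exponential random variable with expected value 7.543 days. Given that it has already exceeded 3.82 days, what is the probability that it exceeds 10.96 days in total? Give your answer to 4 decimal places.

0.3881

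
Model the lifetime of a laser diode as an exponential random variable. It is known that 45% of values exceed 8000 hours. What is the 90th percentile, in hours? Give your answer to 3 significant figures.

23100

e^(−λ·8000) = 0.45 ⇒ λ = −ln(0.45)/8000 = 0.0000998135.
90th percentile: 1 − e^(−λt) = 0.9, t = −ln(0.1)/λ = 23068.9 hours.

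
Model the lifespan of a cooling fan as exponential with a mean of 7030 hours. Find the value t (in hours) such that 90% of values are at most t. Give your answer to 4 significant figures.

16190

The rate is λ = 1/7030 = 0.000142248 per hour.
Set 1 − e^(−λt) = 0.9, so t = −ln(0.1)/λ = 2.3026/0.000142248 ≈ 16187.2 hours.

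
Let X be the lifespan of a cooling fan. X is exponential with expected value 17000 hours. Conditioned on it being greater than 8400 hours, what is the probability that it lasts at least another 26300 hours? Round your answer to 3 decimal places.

0.213

The rate is λ = 1/17000 = 0.0000588235 per hour.
P(X > s+t | X > s) = e^(−λ(s+t))/e^(−λs) = e^(−λt), independent of s = 8400.
P(X > 26300) = e^(−1.5471) ≈ 0.213.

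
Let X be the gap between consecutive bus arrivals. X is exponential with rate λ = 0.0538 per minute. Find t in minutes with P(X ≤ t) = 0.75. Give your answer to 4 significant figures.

Set 1 − e^(−λt) = 0.75, so t = −ln(0.25)/λ = 1.3863/0.0538 ≈ 25.7676 minutes.

25.77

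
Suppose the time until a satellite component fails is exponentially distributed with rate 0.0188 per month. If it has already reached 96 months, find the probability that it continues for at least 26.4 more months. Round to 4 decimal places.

The exponential is memoryless, so the remaining time is again Exp(λ): the condition X > 96 is irrelevant.
P(X > 26.4) = e^(−0.49632) ≈ 0.6088.

0.6088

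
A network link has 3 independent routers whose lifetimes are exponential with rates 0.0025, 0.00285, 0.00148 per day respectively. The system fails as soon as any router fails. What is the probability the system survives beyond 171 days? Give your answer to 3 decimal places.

The time to first failure is exponential with rate Σλ = 0.0025 + 0.00285 + 0.00148 = 0.00683.
P(min > 171) = e^(−0.00683·171) = e^(−1.1679) ≈ 0.311.

0.311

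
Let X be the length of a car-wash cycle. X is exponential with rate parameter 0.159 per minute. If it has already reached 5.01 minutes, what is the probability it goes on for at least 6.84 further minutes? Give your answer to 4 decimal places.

0.3370

P(X > s+t | X > s) = e^(−λ(s+t))/e^(−λs) = e^(−λt), independent of s = 5.01.
P(X > 6.84) = e^(−1.0876) ≈ 0.3370.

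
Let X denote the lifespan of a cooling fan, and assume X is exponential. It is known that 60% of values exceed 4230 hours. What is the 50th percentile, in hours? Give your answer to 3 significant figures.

e^(−λ·4230) = 0.60 ⇒ λ = −ln(0.60)/4230 = 0.000120763.
50th percentile: 1 − e^(−λt) = 0.5, t = −ln(0.5)/λ = 5739.75 hours.

5740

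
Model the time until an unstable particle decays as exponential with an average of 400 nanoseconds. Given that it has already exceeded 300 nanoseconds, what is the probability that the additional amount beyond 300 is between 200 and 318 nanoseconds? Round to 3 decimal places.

The rate is λ = 1/400 = 0.0025 per nanosecond.
Memoryless: the residual past 300 is again Exp(λ).
P(200 < residual < 318) = e^(−λ·200) − e^(−λ·318) = 0.60653 − 0.45158 ≈ 0.155.

0.155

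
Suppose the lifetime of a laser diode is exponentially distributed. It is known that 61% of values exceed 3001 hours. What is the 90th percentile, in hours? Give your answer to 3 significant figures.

e^(−λ·3001) = 0.61 ⇒ λ = −ln(0.61)/3001 = 0.000164711.
90th percentile: 1 − e^(−λt) = 0.9, t = −ln(0.1)/λ = 13979.6 hours.

14000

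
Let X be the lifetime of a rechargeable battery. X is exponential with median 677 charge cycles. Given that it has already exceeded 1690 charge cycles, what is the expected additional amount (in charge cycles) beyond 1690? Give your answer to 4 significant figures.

For an exponential, median = ln(2)/λ, so λ = ln 2 / 677 = 0.00102385 per charge cycle.
By memorylessness, the remaining amount past any threshold is again Exp(λ) with mean 1/λ = 976.705 charge cycles.

976.7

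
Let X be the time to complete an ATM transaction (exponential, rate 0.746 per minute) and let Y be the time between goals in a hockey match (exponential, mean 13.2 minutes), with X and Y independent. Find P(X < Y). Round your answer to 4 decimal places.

0.9078

λ_1 = 0.746, λ_2 = 1/13.2 = 0.0757576.
For independent exponentials, P(X < Y) = λ_1/(λ_1+λ_2) = 0.746/0.821758 ≈ 0.9078.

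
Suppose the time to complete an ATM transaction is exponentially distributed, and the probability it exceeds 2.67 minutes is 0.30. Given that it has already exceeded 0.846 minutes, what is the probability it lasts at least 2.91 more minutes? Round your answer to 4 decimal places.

From e^(−λ·2.67) = 0.30, λ = −ln(0.30)/2.67 = 0.450926.
Memoryless: P(X > 0.846+2.91 | X > 0.846) = P(X > 2.91) = e^(−0.450926·2.91) ≈ 0.2692.

0.2692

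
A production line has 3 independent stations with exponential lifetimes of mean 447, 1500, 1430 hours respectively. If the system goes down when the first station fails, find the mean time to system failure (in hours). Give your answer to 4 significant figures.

The first failure time is exponential with rate Σλ_i = 1/447 + 1/1500 + 1/1430 = 0.0036031 per hour.
E[min] = 1/Σλ = 1/0.0036031 = 277.538 hours.

277.5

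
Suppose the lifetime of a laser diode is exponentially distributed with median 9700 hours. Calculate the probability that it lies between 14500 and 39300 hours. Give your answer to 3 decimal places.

For an exponential, median = ln(2)/λ, so λ = ln 2 / 9700 = 0.0000714585 per hour.
P(14500 < X < 39300) = e^(−λ·14500) − e^(−λ·39300) = 0.35482 − 0.06031 ≈ 0.295.

0.295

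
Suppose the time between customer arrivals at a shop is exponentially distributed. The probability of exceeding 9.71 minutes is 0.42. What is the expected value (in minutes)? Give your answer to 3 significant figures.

e^(−λ·9.71) = 0.42 ⇒ λ = −ln(0.42)/9.71 = 0.0893409.
Mean = 1/λ = 11.1931 minutes.

11.2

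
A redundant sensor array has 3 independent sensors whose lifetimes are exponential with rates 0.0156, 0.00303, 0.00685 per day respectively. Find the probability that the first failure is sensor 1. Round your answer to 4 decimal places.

The time to first failure is exponential with rate Σλ = 0.0156 + 0.00303 + 0.00685 = 0.02548.
P(sensor 1 first) = λ_1/Σλ = 0.0156/0.02548 ≈ 0.6122.

0.6122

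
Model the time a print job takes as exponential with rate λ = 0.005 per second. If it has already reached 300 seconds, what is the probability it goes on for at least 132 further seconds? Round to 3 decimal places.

The exponential is memoryless, so the remaining time is again Exp(λ): the condition X > 300 is irrelevant.
P(X > 132) = e^(−0.66) ≈ 0.517.

0.517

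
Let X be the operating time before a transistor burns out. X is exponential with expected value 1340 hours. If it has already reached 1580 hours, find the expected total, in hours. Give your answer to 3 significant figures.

2920

The rate is λ = 1/1340 = 0.000746269 per hour.
By memorylessness, E[X | X > 1580] = 1580 + 1/λ = 1580 + 1340 = 2920 hours.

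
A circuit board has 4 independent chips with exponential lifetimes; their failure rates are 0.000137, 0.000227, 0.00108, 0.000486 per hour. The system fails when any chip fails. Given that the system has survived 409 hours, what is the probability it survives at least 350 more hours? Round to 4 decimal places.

0.5089

Time to first failure ~ Exp(Σλ) with Σλ = 0.00193.
By memorylessness, P(T > 409+350 | T > 409) = P(T > 350) = e^(−0.00193·350) ≈ 0.5089.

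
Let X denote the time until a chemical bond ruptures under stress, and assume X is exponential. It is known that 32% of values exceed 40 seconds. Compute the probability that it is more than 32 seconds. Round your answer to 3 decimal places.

0.402

e^(−λ·40) = 0.32 ⇒ λ = −ln(0.32)/40 = 0.0284859.
P(X > 32) = e^(−0.0284859·32) = e^(−0.91155) ≈ 0.402.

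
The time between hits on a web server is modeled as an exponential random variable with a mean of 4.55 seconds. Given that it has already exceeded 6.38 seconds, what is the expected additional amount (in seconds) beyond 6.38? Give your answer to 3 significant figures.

4.55

The rate is λ = 1/4.55 = 0.21978 per second.
By memorylessness, the remaining amount past any threshold is again Exp(λ) with mean 1/λ = 4.55 seconds.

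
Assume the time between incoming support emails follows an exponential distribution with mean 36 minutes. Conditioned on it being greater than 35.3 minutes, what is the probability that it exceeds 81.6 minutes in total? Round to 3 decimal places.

The rate is λ = 1/36 = 0.0277778 per minute.
P(X > s+t | X > s) = e^(−λ(s+t))/e^(−λs) = e^(−λt), independent of s = 35.3.
P(X > 46.3) = e^(−1.2861) ≈ 0.276.

0.276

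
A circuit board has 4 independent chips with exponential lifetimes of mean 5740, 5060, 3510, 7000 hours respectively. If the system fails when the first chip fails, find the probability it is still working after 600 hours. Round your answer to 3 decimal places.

0.619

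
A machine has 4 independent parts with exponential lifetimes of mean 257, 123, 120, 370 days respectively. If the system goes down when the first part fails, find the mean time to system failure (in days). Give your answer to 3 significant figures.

The first failure time is exponential with rate Σλ_i = 1/257 + 1/123 + 1/120 + 1/370 = 0.0230572 per day.
E[min] = 1/Σλ = 1/0.0230572 = 43.3705 days.

43.4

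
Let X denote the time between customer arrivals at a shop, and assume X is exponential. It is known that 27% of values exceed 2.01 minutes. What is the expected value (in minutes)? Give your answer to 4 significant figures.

e^(−λ·2.01) = 0.27 ⇒ λ = −ln(0.27)/2.01 = 0.65141.
Mean = 1/λ = 1.53513 minutes.

1.535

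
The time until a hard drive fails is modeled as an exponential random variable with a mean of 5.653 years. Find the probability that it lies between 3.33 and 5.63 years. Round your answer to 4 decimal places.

The rate is λ = 1/5.653 = 0.176897 per year.
P(3.33 < X < 5.63) = e^(−λ·3.33) − e^(−λ·5.63) = 0.55484 − 0.36938 ≈ 0.1855.

0.1855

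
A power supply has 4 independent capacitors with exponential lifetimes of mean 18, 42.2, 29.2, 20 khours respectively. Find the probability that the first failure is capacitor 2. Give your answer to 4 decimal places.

0.1449

Rates: λ_i = 1/mean_i → 0.0555556, 0.0236967, 0.0342466, 0.05; Σλ = 0.163499.
P(capacitor 2 first) = λ_2/Σλ = 0.0236967/0.163499 ≈ 0.1449.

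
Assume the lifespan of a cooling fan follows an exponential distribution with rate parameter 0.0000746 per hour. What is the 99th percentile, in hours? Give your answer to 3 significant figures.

Set 1 − e^(−λt) = 0.99, so t = −ln(0.01)/λ = 4.6052/0.0000746 ≈ 61731.5 hours.

61700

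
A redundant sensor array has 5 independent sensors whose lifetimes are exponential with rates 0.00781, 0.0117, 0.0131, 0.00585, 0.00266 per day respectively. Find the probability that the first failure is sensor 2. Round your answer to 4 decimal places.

0.2845

The time to first failure is exponential with rate Σλ = 0.00781 + 0.0117 + 0.0131 + 0.00585 + 0.00266 = 0.04112.
P(sensor 2 first) = λ_2/Σλ = 0.0117/0.04112 ≈ 0.2845.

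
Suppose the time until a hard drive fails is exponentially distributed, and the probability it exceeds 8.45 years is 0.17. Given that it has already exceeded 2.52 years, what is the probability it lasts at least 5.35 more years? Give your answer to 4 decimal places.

0.3257

From e^(−λ·8.45) = 0.17, λ = −ln(0.17)/8.45 = 0.209699.
Memoryless: P(X > 2.52+5.35 | X > 2.52) = P(X > 5.35) = e^(−0.209699·5.35) ≈ 0.3257.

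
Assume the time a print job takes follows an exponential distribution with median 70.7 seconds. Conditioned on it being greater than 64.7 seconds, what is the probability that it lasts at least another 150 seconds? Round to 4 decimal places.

0.2298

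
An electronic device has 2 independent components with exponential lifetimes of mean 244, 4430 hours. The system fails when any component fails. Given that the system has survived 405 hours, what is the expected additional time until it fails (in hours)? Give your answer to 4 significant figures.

First-failure rate Σλ = 1/244 + 1/4430 = 0.00432409.
By memorylessness the expected residual is 1/Σλ = 231.262 hours, regardless of the 405 already elapsed.

231.3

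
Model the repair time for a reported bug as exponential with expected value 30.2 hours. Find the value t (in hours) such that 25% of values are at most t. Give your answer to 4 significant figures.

8.688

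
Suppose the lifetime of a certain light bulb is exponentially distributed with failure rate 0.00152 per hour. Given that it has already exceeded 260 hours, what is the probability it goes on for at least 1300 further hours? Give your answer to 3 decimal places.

0.139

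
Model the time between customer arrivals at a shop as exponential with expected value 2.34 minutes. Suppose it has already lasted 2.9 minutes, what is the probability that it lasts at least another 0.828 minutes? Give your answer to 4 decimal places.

The rate is λ = 1/2.34 = 0.42735 per minute.
The exponential is memoryless, so the remaining time is again Exp(λ): the condition X > 2.9 is irrelevant.
P(X > 0.828) = e^(−0.35385) ≈ 0.7020.

0.7020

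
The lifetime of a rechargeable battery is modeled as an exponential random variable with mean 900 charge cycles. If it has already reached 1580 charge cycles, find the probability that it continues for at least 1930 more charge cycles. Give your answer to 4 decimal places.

0.1171

The rate is λ = 1/900 = 0.00111111 per charge cycle.
P(X > s+t | X > s) = e^(−λ(s+t))/e^(−λs) = e^(−λt), independent of s = 1580.
P(X > 1930) = e^(−2.1444) ≈ 0.1171.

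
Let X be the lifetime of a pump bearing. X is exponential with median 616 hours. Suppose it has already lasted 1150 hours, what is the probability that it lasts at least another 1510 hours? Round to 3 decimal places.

For an exponential, median = ln(2)/λ, so λ = ln 2 / 616 = 0.00112524 per hour.
By the memoryless property, P(X > 1150+1510 | X > 1150) = P(X > 1510).
P(X > 1510) = e^(−1.6991) ≈ 0.183.

0.183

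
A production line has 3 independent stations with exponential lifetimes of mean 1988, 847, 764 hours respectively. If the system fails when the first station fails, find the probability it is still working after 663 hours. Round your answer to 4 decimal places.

The first failure time is exponential with rate Σλ_i = 1/1988 + 1/847 + 1/764 = 0.00299256 per hour.
P(min > 663) = e^(−0.00299256·663) = e^(−1.9841) ≈ 0.1375.

0.1375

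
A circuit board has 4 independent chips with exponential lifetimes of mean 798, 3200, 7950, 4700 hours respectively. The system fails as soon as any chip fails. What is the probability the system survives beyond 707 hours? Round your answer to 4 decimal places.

0.2602

The first failure time is exponential with rate Σλ_i = 1/798 + 1/3200 + 1/7950 + 1/4700 = 0.00190418 per hour.
P(min > 707) = e^(−0.00190418·707) = e^(−1.3463) ≈ 0.2602.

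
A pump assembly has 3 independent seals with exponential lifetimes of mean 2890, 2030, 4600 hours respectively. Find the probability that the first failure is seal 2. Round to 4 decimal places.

Rates: λ_i = 1/mean_i → 0.000346021, 0.000492611, 0.000217391; Σλ = 0.00105602.
P(seal 2 first) = λ_2/Σλ = 0.000492611/0.00105602 ≈ 0.4665.

0.4665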